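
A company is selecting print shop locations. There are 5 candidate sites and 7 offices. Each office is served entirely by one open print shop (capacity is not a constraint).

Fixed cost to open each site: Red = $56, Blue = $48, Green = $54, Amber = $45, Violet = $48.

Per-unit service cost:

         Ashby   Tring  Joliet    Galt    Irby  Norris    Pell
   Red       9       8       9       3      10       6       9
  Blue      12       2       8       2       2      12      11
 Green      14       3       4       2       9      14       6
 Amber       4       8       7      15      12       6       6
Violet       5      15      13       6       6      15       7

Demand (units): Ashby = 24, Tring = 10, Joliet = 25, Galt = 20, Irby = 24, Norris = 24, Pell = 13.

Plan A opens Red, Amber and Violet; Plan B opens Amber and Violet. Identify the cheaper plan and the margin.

Plan A is cheaper by 4.

Plan A: {Red, Amber, Violet}: Ashby→Amber 4·24=96, Tring→Red 8·10=80, Joliet→Amber 7·25=175, Galt→Red 3·20=60, Irby→Violet 6·24=144, Norris→Red 6·24=144, Pell→Amber 6·13=78. Service 777; fixed 149; total 926.
Plan B: {Amber, Violet}: Ashby→Amber 4·24=96, Tring→Amber 8·10=80, Joliet→Amber 7·25=175, Galt→Violet 6·20=120, Irby→Violet 6·24=144, Norris→Amber 6·24=144, Pell→Amber 6·13=78. Service 837; fixed 93; total 930.
Difference: |926 − 930| = 4.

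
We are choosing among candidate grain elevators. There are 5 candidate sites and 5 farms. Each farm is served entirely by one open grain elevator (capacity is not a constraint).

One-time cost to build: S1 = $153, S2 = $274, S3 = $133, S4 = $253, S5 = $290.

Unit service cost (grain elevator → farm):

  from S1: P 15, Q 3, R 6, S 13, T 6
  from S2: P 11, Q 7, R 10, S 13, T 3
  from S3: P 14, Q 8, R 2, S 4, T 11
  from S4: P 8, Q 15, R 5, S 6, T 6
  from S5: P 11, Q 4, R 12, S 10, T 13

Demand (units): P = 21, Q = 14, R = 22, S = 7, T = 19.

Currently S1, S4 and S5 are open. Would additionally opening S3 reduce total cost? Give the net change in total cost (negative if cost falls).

No — net change +53 (cost rises by 53).

Current service cost with {S1, S4, S5}: 476.
Adding S3: each farm re-picks its cheapest; new service cost 396, saving 80.
Extra fixed cost: 133. Net change = 133 − 80 = 53.
(Totals: 1172 → 1225.)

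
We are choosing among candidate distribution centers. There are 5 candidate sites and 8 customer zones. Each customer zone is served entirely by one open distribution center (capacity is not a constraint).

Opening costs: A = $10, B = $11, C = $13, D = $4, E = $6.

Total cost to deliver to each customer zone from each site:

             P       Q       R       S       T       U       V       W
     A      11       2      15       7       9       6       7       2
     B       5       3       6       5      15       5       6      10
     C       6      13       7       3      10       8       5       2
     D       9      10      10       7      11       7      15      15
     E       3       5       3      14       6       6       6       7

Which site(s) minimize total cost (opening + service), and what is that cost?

Open A and E; minimum total cost 51.

For any fixed open set, each customer zone goes to its cheapest open site; total = fixed + service.
{A, E}: P→E 3, Q→A 2, R→E 3, S→A 7, T→E 6, U→A 6, V→E 6, W→A 2. Service 35; fixed 16; total 51.
{C, E}: P→E 3, Q→E 5, R→E 3, S→C 3, T→E 6, U→E 6, V→C 5, W→C 2. Service 33; fixed 19; total 52.
{D, E}: P→E 3, Q→E 5, R→E 3, S→D 7, T→E 6, U→E 6, V→E 6, W→E 7. Service 43; fixed 10; total 53.
{A, B, C, D, E}: P→E 3, Q→A 2, R→E 3, S→C 3, T→E 6, U→B 5, V→C 5, W→A 2. Service 29; fixed 44; total 73.
No other subset beats 51.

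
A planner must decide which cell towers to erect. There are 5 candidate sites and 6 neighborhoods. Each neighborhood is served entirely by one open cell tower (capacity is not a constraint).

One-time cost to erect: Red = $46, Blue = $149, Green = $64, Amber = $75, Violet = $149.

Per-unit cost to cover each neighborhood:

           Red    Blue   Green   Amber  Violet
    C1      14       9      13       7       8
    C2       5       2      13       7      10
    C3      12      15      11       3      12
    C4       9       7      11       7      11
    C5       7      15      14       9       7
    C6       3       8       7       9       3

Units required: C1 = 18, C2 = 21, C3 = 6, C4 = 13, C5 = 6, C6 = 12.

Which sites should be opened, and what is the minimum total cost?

Open Red and Amber; minimum total cost 539.

For any fixed open set, each neighborhood goes to its cheapest open site; total = fixed + service.
{Red, Amber}: C1→Amber 7·18=126, C2→Red 5·21=105, C3→Amber 3·6=18, C4→Amber 7·13=91, C5→Red 7·6=42, C6→Red 3·12=36. Service 418; fixed 121; total 539.
{Red, Green, Amber}: C1→Amber 7·18=126, C2→Red 5·21=105, C3→Amber 3·6=18, C4→Amber 7·13=91, C5→Red 7·6=42, C6→Red 3·12=36. Service 418; fixed 185; total 603.
{Amber}: service 544 + fixed 75 = 619
{Red, Blue, Green, Amber, Violet}: service 355 + fixed 483 = 838
No other subset beats 539.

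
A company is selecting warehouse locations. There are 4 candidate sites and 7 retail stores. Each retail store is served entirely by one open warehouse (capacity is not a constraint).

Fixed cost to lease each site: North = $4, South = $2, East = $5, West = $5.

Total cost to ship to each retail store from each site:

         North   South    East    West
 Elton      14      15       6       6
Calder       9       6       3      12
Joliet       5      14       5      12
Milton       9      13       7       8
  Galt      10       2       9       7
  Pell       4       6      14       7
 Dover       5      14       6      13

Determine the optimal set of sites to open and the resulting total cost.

Open South and East; minimum total cost 42.

For any fixed open set, each retail store goes to its cheapest open site; total = fixed + service.
{South, East}: Elton→East 6, Calder→East 3, Joliet→East 5, Milton→East 7, Galt→South 2, Pell→South 6, Dover→East 6. Service 35; fixed 7; total 42.
{North, South, East}: service 32 + fixed 11 = 43
{North, South, West}: service 36 + fixed 11 = 47
{North, South, East, West}: Elton→East 6, Calder→East 3, Joliet→North 5, Milton→East 7, Galt→South 2, Pell→North 4, Dover→North 5. Service 32; fixed 16; total 48.
(All 15 nonempty subsets were checked; South and East is lowest.)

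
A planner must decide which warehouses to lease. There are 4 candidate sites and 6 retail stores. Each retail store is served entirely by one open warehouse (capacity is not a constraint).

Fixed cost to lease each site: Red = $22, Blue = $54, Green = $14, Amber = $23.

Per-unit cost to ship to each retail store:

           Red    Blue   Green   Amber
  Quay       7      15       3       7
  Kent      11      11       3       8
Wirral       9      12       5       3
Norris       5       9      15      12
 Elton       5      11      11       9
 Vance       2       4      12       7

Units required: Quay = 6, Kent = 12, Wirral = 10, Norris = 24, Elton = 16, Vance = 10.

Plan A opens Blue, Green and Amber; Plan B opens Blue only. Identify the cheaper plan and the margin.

Plan A: {Blue, Green, Amber}: Quay→Green 3·6=18, Kent→Green 3·12=36, Wirral→Amber 3·10=30, Norris→Blue 9·24=216, Elton→Amber 9·16=144, Vance→Blue 4·10=40. Service 484; fixed 91; total 575.
Plan B: {Blue}: Quay→Blue 15·6=90, Kent→Blue 11·12=132, Wirral→Blue 12·10=120, Norris→Blue 9·24=216, Elton→Blue 11·16=176, Vance→Blue 4·10=40. Service 774; fixed 54; total 828.
Difference: |575 − 828| = 253.

Plan A is cheaper by 253.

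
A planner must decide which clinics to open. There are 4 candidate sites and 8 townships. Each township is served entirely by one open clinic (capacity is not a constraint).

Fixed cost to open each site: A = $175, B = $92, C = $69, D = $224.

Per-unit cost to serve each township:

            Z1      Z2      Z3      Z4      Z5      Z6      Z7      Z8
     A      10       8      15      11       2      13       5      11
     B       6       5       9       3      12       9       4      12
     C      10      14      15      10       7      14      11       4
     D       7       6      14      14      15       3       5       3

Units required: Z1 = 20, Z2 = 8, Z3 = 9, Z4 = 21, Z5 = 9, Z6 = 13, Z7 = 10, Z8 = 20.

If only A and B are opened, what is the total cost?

Total cost: 966

Each township is assigned to its cheapest site among the open ones.
{A, B}: Z1→B 6·20=120, Z2→B 5·8=40, Z3→B 9·9=81, Z4→B 3·21=63, Z5→A 2·9=18, Z6→B 9·13=117, Z7→B 4·10=40, Z8→A 11·20=220. Service 699; fixed 267; total 966.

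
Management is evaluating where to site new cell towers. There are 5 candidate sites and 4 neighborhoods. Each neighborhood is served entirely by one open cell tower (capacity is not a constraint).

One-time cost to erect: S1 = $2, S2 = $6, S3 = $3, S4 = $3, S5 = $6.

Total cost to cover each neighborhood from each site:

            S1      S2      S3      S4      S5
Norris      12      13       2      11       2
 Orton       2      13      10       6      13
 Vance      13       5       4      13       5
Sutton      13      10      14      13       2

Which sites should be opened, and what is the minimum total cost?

For any fixed open set, each neighborhood goes to its cheapest open site; total = fixed + service.
{S1, S5}: Norris→S5 2, Orton→S1 2, Vance→S5 5, Sutton→S5 2. Service 11; fixed 8; total 19.
{S1, S3, S5}: service 10 + fixed 11 = 21
{S1, S4, S5}: Norris→S5 2, Orton→S1 2, Vance→S5 5, Sutton→S5 2. Service 11; fixed 11; total 22.
{S1, S2, S3, S4, S5}: Norris→S3 2, Orton→S1 2, Vance→S3 4, Sutton→S5 2. Service 10; fixed 20; total 30.
No other subset beats 19.

Open S1 and S5; minimum total cost 19.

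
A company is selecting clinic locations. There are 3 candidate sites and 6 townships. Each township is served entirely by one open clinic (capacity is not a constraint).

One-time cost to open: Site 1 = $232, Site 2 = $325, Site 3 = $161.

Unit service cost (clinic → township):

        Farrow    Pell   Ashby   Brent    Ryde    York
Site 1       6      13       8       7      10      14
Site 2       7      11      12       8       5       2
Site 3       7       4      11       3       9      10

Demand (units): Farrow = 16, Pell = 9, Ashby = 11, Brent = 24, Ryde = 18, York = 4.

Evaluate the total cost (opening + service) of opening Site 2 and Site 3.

Each township is assigned to its cheapest site among the open ones.
{Site 2, Site 3}: Farrow→Site 2 7·16=112, Pell→Site 3 4·9=36, Ashby→Site 3 11·11=121, Brent→Site 3 3·24=72, Ryde→Site 2 5·18=90, York→Site 2 2·4=8. Service 439; fixed 486; total 925.

Total cost: 925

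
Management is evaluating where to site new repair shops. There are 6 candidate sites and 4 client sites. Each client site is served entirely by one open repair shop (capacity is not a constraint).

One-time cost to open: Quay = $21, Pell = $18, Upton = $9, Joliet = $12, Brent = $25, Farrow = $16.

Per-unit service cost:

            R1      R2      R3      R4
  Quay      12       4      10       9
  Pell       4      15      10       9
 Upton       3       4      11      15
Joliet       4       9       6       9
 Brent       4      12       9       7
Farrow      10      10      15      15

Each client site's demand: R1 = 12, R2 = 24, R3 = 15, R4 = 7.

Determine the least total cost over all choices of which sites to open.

For any fixed open set, each client site goes to its cheapest open site; total = fixed + service.
{Upton, Joliet}: R1→Upton 3·12=36, R2→Upton 4·24=96, R3→Joliet 6·15=90, R4→Joliet 9·7=63. Service 285; fixed 21; total 306.
{Upton, Joliet, Brent}: service 271 + fixed 46 = 317
{Upton, Joliet, Farrow}: R1→Upton 3·12=36, R2→Upton 4·24=96, R3→Joliet 6·15=90, R4→Joliet 9·7=63. Service 285; fixed 37; total 322.
{Quay, Pell, Upton, Joliet, Brent, Farrow}: service 271 + fixed 101 = 372
No other subset beats 306.

Minimum total cost: 306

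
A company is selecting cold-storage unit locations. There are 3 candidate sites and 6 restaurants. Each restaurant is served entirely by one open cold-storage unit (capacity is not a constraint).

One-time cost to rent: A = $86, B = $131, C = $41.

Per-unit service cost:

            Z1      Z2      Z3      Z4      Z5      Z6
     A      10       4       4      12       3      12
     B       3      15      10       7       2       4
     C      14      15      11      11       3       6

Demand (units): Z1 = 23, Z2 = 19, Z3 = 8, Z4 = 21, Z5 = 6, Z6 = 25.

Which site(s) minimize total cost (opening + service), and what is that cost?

For any fixed open set, each restaurant goes to its cheapest open site; total = fixed + service.
{A, B}: Z1→B 3·23=69, Z2→A 4·19=76, Z3→A 4·8=32, Z4→B 7·21=147, Z5→B 2·6=12, Z6→B 4·25=100. Service 436; fixed 217; total 653.
{A, B, C}: Z1→B 3·23=69, Z2→A 4·19=76, Z3→A 4·8=32, Z4→B 7·21=147, Z5→B 2·6=12, Z6→B 4·25=100. Service 436; fixed 258; total 694.
{B}: Z1→B 3·23=69, Z2→B 15·19=285, Z3→B 10·8=80, Z4→B 7·21=147, Z5→B 2·6=12, Z6→B 4·25=100. Service 693; fixed 131; total 824.
{C}: Z1→C 14·23=322, Z2→C 15·19=285, Z3→C 11·8=88, Z4→C 11·21=231, Z5→C 3·6=18, Z6→C 6·25=150. Service 1094; fixed 41; total 1135.
(All 7 nonempty subsets were checked; A and B is lowest.)

Open A and B; minimum total cost 653.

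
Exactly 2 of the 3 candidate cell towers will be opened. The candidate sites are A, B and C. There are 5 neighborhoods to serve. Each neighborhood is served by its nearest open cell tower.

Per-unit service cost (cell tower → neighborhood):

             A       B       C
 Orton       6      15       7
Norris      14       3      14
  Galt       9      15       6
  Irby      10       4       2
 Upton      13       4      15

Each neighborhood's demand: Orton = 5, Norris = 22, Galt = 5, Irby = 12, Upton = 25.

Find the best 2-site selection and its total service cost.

With exactly 2 open, each neighborhood uses its cheapest among the chosen.
{B, C}: Orton→C 7·5=35, Norris→B 3·22=66, Galt→C 6·5=30, Irby→C 2·12=24, Upton→B 4·25=100. Service cost 255.
{A, B}: service cost 289
{A, C}: service cost 717
Among all 3 size-2 choices, {B, C} is lowest.

Choose B and C; total service cost 255.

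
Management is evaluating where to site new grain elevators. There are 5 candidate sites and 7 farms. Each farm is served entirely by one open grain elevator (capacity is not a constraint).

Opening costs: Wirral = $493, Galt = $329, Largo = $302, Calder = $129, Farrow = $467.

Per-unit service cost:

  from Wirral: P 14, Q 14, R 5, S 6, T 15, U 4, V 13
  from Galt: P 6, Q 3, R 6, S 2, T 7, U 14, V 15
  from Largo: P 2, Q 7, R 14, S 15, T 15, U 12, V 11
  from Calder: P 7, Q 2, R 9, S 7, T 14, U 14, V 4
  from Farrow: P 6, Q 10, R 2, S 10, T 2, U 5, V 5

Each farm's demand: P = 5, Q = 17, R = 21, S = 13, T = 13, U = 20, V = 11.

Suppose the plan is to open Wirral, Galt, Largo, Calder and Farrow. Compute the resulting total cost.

Total cost: 1982

Each farm is assigned to its cheapest site among the open ones.
{Wirral, Galt, Largo, Calder, Farrow}: P→Largo 2·5=10, Q→Calder 2·17=34, R→Farrow 2·21=42, S→Galt 2·13=26, T→Farrow 2·13=26, U→Wirral 4·20=80, V→Calder 4·11=44. Service 262; fixed 1720; total 1982.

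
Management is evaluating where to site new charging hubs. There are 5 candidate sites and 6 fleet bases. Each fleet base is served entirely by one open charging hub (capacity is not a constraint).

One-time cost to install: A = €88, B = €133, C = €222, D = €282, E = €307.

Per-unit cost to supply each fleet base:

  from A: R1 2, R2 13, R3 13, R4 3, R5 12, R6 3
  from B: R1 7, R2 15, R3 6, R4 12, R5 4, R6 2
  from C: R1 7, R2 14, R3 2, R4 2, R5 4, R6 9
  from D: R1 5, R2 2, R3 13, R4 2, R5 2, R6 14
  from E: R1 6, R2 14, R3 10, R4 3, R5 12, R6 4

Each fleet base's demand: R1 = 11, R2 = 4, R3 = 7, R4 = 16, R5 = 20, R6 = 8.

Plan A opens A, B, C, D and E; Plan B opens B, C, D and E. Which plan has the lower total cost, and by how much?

Plan A: {A, B, C, D, E}: R1→A 2·11=22, R2→D 2·4=8, R3→C 2·7=14, R4→C 2·16=32, R5→D 2·20=40, R6→B 2·8=16. Service 132; fixed 1032; total 1164.
Plan B: {B, C, D, E}: R1→D 5·11=55, R2→D 2·4=8, R3→C 2·7=14, R4→C 2·16=32, R5→D 2·20=40, R6→B 2·8=16. Service 165; fixed 944; total 1109.
Difference: |1164 − 1109| = 55.

Plan B is cheaper by 55.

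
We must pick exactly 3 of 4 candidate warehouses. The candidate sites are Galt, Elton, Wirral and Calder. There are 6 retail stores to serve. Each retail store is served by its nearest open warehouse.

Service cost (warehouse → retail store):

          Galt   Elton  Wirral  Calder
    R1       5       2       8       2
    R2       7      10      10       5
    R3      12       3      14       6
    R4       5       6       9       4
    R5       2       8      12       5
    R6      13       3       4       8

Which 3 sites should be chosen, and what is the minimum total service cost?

With exactly 3 open, each retail store uses its cheapest among the chosen.
{Galt, Elton, Calder}: R1→Elton 2, R2→Calder 5, R3→Elton 3, R4→Calder 4, R5→Galt 2, R6→Elton 3. Service cost 19.
{Galt, Elton, Wirral}: service cost 22
{Elton, Wirral, Calder}: service cost 22
Among all 4 size-3 choices, {Galt, Elton, Calder} is lowest.

Choose Galt, Elton and Calder; total service cost 19.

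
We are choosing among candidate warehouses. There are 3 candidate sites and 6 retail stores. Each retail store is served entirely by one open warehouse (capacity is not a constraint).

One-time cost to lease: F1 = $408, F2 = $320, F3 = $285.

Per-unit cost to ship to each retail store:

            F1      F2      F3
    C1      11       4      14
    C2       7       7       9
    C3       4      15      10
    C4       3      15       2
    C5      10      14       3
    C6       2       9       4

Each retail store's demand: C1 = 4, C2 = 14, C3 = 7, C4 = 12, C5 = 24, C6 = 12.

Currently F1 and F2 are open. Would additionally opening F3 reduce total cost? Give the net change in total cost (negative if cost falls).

No — net change +105 (cost rises by 105).

Current service cost with {F1, F2}: 442.
Adding F3: each retail store re-picks its cheapest; new service cost 262, saving 180.
Extra fixed cost: 285. Net change = 285 − 180 = 105.
(Totals: 1170 → 1275.)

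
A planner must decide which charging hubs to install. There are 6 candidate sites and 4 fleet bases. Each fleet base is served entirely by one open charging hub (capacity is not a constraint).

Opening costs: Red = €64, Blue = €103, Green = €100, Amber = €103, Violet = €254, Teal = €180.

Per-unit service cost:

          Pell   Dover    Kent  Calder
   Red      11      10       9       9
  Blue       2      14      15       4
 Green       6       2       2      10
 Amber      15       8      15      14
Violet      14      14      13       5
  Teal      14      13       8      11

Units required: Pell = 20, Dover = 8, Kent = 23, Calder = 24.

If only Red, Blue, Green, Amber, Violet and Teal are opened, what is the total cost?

Each fleet base is assigned to its cheapest site among the open ones.
{Red, Blue, Green, Amber, Violet, Teal}: Pell→Blue 2·20=40, Dover→Green 2·8=16, Kent→Green 2·23=46, Calder→Blue 4·24=96. Service 198; fixed 804; total 1002.

Total cost: 1002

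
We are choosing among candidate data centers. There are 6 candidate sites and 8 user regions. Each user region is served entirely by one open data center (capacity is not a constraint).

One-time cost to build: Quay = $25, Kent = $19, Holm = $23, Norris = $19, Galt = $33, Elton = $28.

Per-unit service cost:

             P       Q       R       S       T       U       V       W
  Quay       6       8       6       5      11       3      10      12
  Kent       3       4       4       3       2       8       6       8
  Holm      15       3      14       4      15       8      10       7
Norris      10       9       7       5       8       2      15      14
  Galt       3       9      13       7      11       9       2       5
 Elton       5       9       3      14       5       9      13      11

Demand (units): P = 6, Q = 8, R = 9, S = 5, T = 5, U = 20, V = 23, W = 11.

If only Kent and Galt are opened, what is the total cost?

Each user region is assigned to its cheapest site among the open ones.
{Kent, Galt}: P→Kent 3·6=18, Q→Kent 4·8=32, R→Kent 4·9=36, S→Kent 3·5=15, T→Kent 2·5=10, U→Kent 8·20=160, V→Galt 2·23=46, W→Galt 5·11=55. Service 372; fixed 52; total 424.

Total cost: 424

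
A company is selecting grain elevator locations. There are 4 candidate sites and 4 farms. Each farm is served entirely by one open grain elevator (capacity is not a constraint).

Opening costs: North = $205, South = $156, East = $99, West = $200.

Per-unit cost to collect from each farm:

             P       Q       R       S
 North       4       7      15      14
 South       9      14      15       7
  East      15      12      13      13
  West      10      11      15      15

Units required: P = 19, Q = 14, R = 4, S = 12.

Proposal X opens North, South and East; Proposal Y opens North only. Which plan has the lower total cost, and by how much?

Proposal Y is cheaper by 163.

Proposal X: {North, South, East}: P→North 4·19=76, Q→North 7·14=98, R→East 13·4=52, S→South 7·12=84. Service 310; fixed 460; total 770.
Proposal Y: {North}: P→North 4·19=76, Q→North 7·14=98, R→North 15·4=60, S→North 14·12=168. Service 402; fixed 205; total 607.
Difference: |770 − 607| = 163.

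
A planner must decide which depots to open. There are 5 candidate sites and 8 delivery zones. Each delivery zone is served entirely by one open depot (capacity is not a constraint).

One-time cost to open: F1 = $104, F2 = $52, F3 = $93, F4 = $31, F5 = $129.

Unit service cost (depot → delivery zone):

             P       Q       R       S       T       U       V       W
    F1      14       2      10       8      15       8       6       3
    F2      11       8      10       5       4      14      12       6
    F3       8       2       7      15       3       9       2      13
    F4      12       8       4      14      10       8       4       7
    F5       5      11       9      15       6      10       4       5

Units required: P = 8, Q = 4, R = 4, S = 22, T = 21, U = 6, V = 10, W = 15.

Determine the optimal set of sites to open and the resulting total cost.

For any fixed open set, each delivery zone goes to its cheapest open site; total = fixed + service.
{F2, F3}: P→F3 8·8=64, Q→F3 2·4=8, R→F3 7·4=28, S→F2 5·22=110, T→F3 3·21=63, U→F3 9·6=54, V→F3 2·10=20, W→F2 6·15=90. Service 437; fixed 145; total 582.
{F2, F4}: service 508 + fixed 83 = 591
{F2, F3, F4}: P→F3 8·8=64, Q→F3 2·4=8, R→F4 4·4=16, S→F2 5·22=110, T→F3 3·21=63, U→F4 8·6=48, V→F3 2·10=20, W→F2 6·15=90. Service 419; fixed 176; total 595.
{F1, F2, F3, F4, F5}: service 350 + fixed 409 = 759
No other subset beats 582.

Open F2 and F3; minimum total cost 582.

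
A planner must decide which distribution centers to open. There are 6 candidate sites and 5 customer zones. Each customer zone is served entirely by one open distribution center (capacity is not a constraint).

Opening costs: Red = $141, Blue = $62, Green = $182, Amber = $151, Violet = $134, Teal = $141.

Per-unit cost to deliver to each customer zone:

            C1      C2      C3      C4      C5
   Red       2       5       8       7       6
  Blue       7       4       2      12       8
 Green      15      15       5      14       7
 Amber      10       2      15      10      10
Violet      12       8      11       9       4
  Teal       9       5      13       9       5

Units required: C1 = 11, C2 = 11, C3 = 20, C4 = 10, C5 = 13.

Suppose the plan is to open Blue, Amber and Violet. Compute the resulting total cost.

Total cost: 628

Each customer zone is assigned to its cheapest site among the open ones.
{Blue, Amber, Violet}: C1→Blue 7·11=77, C2→Amber 2·11=22, C3→Blue 2·20=40, C4→Violet 9·10=90, C5→Violet 4·13=52. Service 281; fixed 347; total 628.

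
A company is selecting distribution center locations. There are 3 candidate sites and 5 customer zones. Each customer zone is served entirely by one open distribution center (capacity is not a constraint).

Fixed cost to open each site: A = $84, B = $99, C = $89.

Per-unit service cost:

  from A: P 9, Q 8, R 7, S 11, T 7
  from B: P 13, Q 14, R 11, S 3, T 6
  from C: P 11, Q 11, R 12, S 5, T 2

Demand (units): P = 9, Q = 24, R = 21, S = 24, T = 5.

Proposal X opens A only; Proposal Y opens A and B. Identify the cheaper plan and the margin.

Proposal Y is cheaper by 98.

Proposal X: {A}: P→A 9·9=81, Q→A 8·24=192, R→A 7·21=147, S→A 11·24=264, T→A 7·5=35. Service 719; fixed 84; total 803.
Proposal Y: {A, B}: P→A 9·9=81, Q→A 8·24=192, R→A 7·21=147, S→B 3·24=72, T→B 6·5=30. Service 522; fixed 183; total 705.
Difference: |803 − 705| = 98.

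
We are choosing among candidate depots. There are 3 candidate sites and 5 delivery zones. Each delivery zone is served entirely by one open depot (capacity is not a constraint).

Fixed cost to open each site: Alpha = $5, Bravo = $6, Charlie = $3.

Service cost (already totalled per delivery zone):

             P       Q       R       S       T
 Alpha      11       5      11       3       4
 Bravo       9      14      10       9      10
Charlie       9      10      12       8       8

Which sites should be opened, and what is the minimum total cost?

Open Alpha only; minimum total cost 39.

For any fixed open set, each delivery zone goes to its cheapest open site; total = fixed + service.
{Alpha}: P→Alpha 11, Q→Alpha 5, R→Alpha 11, S→Alpha 3, T→Alpha 4. Service 34; fixed 5; total 39.
{Alpha, Charlie}: P→Charlie 9, Q→Alpha 5, R→Alpha 11, S→Alpha 3, T→Alpha 4. Service 32; fixed 8; total 40.
{Alpha, Bravo}: service 31 + fixed 11 = 42
{Alpha, Bravo, Charlie}: service 31 + fixed 14 = 45
No other subset beats 39.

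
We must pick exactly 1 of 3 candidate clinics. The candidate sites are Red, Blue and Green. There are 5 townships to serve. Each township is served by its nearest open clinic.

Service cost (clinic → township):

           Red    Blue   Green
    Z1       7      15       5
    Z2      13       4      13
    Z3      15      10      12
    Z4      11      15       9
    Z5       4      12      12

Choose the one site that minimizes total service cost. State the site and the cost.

With exactly 1 open, each township uses its cheapest among the chosen.
{Red}: Z1→Red 7, Z2→Red 13, Z3→Red 15, Z4→Red 11, Z5→Red 4. Service cost 50.
{Green}: service cost 51
{Blue}: service cost 56
Among all 3 size-1 choices, {Red} is lowest.

Choose Red only; total service cost 50.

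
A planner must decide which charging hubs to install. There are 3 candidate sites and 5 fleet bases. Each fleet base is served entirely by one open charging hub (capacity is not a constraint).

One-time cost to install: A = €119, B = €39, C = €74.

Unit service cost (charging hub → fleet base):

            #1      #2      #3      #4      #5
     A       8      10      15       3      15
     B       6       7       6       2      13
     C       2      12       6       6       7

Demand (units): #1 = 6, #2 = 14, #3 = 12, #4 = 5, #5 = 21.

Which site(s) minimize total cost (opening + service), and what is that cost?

Open B and C; minimum total cost 452.

For any fixed open set, each fleet base goes to its cheapest open site; total = fixed + service.
{B, C}: #1→C 2·6=12, #2→B 7·14=98, #3→B 6·12=72, #4→B 2·5=10, #5→C 7·21=147. Service 339; fixed 113; total 452.
{C}: service 429 + fixed 74 = 503
{B}: #1→B 6·6=36, #2→B 7·14=98, #3→B 6·12=72, #4→B 2·5=10, #5→B 13·21=273. Service 489; fixed 39; total 528.
{A, B, C}: #1→C 2·6=12, #2→B 7·14=98, #3→B 6·12=72, #4→B 2·5=10, #5→C 7·21=147. Service 339; fixed 232; total 571.
(All 7 nonempty subsets were checked; B and C is lowest.)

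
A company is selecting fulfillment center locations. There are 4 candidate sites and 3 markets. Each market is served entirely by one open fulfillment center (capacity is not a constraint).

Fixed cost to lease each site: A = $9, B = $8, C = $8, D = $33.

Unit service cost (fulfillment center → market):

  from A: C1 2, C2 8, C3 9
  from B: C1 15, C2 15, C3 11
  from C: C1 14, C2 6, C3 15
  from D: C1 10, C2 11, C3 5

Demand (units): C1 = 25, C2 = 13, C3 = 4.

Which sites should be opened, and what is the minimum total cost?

Open A and C; minimum total cost 181.

For any fixed open set, each market goes to its cheapest open site; total = fixed + service.
{A, C}: C1→A 2·25=50, C2→C 6·13=78, C3→A 9·4=36. Service 164; fixed 17; total 181.
{A, B, C}: service 164 + fixed 25 = 189
{A, C, D}: C1→A 2·25=50, C2→C 6·13=78, C3→D 5·4=20. Service 148; fixed 50; total 198.
{A, B, C, D}: C1→A 2·25=50, C2→C 6·13=78, C3→D 5·4=20. Service 148; fixed 58; total 206.
(All 15 nonempty subsets were checked; A and C is lowest.)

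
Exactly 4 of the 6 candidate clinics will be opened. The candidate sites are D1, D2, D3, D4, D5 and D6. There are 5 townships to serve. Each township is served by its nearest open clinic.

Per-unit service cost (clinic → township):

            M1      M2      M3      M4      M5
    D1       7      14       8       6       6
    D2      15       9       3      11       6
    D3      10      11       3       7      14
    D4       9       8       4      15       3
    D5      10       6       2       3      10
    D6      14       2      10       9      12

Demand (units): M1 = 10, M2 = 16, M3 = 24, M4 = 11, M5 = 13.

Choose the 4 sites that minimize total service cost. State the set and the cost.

With exactly 4 open, each township uses its cheapest among the chosen.
{D1, D4, D5, D6}: M1→D1 7·10=70, M2→D6 2·16=32, M3→D5 2·24=48, M4→D5 3·11=33, M5→D4 3·13=39. Service cost 222.
{D2, D4, D5, D6}: service cost 242
{D3, D4, D5, D6}: service cost 242
Among all 15 size-4 choices, {D1, D4, D5, D6} is lowest.

Choose D1, D4, D5 and D6; total service cost 222.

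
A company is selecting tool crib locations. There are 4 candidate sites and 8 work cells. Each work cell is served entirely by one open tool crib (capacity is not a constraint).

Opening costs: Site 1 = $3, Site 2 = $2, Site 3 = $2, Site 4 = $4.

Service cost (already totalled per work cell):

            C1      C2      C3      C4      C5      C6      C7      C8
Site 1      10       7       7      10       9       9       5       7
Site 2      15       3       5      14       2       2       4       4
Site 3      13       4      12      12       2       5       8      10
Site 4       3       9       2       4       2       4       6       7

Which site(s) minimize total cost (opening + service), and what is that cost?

Open Site 2 and Site 4; minimum total cost 30.

For any fixed open set, each work cell goes to its cheapest open site; total = fixed + service.
{Site 2, Site 4}: C1→Site 4 3, C2→Site 2 3, C3→Site 4 2, C4→Site 4 4, C5→Site 2 2, C6→Site 2 2, C7→Site 2 4, C8→Site 2 4. Service 24; fixed 6; total 30.
{Site 2, Site 3, Site 4}: C1→Site 4 3, C2→Site 2 3, C3→Site 4 2, C4→Site 4 4, C5→Site 2 2, C6→Site 2 2, C7→Site 2 4, C8→Site 2 4. Service 24; fixed 8; total 32.
{Site 1, Site 2, Site 4}: C1→Site 4 3, C2→Site 2 3, C3→Site 4 2, C4→Site 4 4, C5→Site 2 2, C6→Site 2 2, C7→Site 2 4, C8→Site 2 4. Service 24; fixed 9; total 33.
{Site 1, Site 2, Site 3, Site 4}: service 24 + fixed 11 = 35
(All 15 nonempty subsets were checked; Site 2 and Site 4 is lowest.)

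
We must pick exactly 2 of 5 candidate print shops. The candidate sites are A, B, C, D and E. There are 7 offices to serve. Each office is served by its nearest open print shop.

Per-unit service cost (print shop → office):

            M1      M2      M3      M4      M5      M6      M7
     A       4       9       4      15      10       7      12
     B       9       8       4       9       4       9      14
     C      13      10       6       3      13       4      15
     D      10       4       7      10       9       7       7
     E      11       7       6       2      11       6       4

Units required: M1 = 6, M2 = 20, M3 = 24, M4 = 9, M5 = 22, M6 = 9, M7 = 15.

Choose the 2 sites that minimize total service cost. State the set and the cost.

With exactly 2 open, each office uses its cheapest among the chosen.
{B, E}: M1→B 9·6=54, M2→E 7·20=140, M3→B 4·24=96, M4→E 2·9=18, M5→B 4·22=88, M6→E 6·9=54, M7→E 4·15=60. Service cost 510.
{B, D}: service cost 567
{A, E}: service cost 612
Among all 10 size-2 choices, {B, E} is lowest.

Choose B and E; total service cost 510.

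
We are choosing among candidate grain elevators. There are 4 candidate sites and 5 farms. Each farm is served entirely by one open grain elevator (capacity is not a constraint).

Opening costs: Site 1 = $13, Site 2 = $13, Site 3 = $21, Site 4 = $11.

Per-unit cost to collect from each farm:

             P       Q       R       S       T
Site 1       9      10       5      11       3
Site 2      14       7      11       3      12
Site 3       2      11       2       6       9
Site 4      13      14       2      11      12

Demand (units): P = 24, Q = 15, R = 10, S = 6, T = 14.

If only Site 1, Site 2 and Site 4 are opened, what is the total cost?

Each farm is assigned to its cheapest site among the open ones.
{Site 1, Site 2, Site 4}: P→Site 1 9·24=216, Q→Site 2 7·15=105, R→Site 4 2·10=20, S→Site 2 3·6=18, T→Site 1 3·14=42. Service 401; fixed 37; total 438.

Total cost: 438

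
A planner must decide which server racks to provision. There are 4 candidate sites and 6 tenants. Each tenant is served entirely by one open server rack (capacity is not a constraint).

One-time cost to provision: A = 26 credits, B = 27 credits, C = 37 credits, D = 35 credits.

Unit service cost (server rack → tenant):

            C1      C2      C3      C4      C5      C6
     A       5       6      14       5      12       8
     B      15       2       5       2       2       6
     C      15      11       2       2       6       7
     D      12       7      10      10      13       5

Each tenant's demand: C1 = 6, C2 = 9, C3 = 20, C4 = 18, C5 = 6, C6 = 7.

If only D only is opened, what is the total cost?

Total cost: 663

Each tenant is assigned to its cheapest site among the open ones.
{D}: C1→D 12·6=72, C2→D 7·9=63, C3→D 10·20=200, C4→D 10·18=180, C5→D 13·6=78, C6→D 5·7=35. Service 628; fixed 35; total 663.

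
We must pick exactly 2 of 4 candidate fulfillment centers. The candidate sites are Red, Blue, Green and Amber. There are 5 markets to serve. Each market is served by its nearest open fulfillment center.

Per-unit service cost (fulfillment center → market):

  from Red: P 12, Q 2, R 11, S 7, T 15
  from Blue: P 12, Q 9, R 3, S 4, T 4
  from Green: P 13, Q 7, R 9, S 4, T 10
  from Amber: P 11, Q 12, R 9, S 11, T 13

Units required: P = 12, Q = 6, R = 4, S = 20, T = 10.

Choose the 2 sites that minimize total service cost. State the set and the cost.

Choose Red and Blue; total service cost 288.

With exactly 2 open, each market uses its cheapest among the chosen.
{Red, Blue}: P→Red 12·12=144, Q→Red 2·6=12, R→Blue 3·4=12, S→Blue 4·20=80, T→Blue 4·10=40. Service cost 288.
{Blue, Green}: service cost 318
{Blue, Amber}: service cost 318
Among all 6 size-2 choices, {Red, Blue} is lowest.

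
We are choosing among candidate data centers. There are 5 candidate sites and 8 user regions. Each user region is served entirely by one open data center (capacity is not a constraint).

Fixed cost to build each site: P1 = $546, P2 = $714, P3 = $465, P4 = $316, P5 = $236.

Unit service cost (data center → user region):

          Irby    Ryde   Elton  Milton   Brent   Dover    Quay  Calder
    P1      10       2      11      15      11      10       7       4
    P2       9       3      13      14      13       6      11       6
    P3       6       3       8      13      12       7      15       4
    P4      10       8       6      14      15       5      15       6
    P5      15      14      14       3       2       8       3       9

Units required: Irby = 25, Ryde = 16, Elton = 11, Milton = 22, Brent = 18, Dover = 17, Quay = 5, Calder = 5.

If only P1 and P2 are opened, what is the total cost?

Total cost: 2301

Each user region is assigned to its cheapest site among the open ones.
{P1, P2}: Irby→P2 9·25=225, Ryde→P1 2·16=32, Elton→P1 11·11=121, Milton→P2 14·22=308, Brent→P1 11·18=198, Dover→P2 6·17=102, Quay→P1 7·5=35, Calder→P1 4·5=20. Service 1041; fixed 1260; total 2301.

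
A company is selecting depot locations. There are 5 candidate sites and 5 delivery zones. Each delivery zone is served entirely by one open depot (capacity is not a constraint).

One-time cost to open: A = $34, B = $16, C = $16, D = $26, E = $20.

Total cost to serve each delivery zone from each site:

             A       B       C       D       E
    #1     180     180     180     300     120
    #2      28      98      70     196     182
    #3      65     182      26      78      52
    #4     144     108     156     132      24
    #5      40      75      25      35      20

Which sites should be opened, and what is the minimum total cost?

For any fixed open set, each delivery zone goes to its cheapest open site; total = fixed + service.
{A, C, E}: #1→E 120, #2→A 28, #3→C 26, #4→E 24, #5→E 20. Service 218; fixed 70; total 288.
{C, E}: service 260 + fixed 36 = 296
{A, E}: #1→E 120, #2→A 28, #3→E 52, #4→E 24, #5→E 20. Service 244; fixed 54; total 298.
{A, B, C, D, E}: #1→E 120, #2→A 28, #3→C 26, #4→E 24, #5→E 20. Service 218; fixed 112; total 330.
No other subset beats 288.

Open A, C and E; minimum total cost 288.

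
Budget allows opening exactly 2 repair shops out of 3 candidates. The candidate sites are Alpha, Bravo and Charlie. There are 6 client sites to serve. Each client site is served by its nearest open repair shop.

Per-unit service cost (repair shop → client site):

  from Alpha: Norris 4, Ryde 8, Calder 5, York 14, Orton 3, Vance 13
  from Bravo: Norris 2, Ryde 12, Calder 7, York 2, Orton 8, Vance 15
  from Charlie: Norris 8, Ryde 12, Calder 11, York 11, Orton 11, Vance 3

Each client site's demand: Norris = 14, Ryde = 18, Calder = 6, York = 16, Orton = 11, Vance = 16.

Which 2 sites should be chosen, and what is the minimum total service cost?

With exactly 2 open, each client site uses its cheapest among the chosen.
{Bravo, Charlie}: Norris→Bravo 2·14=28, Ryde→Bravo 12·18=216, Calder→Bravo 7·6=42, York→Bravo 2·16=32, Orton→Bravo 8·11=88, Vance→Charlie 3·16=48. Service cost 454.
{Alpha, Bravo}: service cost 475
{Alpha, Charlie}: service cost 487
Among all 3 size-2 choices, {Bravo, Charlie} is lowest.

Choose Bravo and Charlie; total service cost 454.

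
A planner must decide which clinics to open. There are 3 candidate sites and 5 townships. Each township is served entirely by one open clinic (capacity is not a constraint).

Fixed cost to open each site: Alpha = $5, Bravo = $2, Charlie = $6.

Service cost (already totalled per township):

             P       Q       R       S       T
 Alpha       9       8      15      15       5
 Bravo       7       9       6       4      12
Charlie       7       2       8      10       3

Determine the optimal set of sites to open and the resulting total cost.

For any fixed open set, each township goes to its cheapest open site; total = fixed + service.
{Bravo, Charlie}: P→Bravo 7, Q→Charlie 2, R→Bravo 6, S→Bravo 4, T→Charlie 3. Service 22; fixed 8; total 30.
{Alpha, Bravo, Charlie}: P→Bravo 7, Q→Charlie 2, R→Bravo 6, S→Bravo 4, T→Charlie 3. Service 22; fixed 13; total 35.
{Charlie}: service 30 + fixed 6 = 36
{Bravo}: P→Bravo 7, Q→Bravo 9, R→Bravo 6, S→Bravo 4, T→Bravo 12. Service 38; fixed 2; total 40.
No other subset beats 30.

Open Bravo and Charlie; minimum total cost 30.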